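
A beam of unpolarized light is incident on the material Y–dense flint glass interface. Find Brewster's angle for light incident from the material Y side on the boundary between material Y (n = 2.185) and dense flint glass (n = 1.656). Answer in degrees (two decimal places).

θ_B ≈ 37.16°

Here n₂/n₁ = 1.656/2.185 = 0.7579, and Brewster's law gives tan θ_B = n₂/n₁.
So θ_B = arctan 0.7579 = 37.16°.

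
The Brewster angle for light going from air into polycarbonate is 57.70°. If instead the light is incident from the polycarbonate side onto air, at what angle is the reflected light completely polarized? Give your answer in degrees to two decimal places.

θ_B' ≈ 32.30°

tan θ_B' = n₁/n₂ = 1/tan θ_B, so θ_B' = 90° − θ_B.
θ_B' = 90° − 57.70° = 32.30°.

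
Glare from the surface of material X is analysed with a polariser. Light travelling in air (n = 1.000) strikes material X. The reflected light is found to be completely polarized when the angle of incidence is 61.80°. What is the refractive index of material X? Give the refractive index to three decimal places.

n ≈ 1.865

Full polarization of the reflected beam means tan θ_B = n₂/n₁, where n₁ is the incident medium (air).
n₂ = n₁ tan θ_B = 1.000 × tan 61.80° = 1.865.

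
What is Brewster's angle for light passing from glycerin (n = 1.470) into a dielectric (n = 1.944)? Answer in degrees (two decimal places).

Brewster's condition: tan θ_B = n₂/n₁ = 1.944/1.470 = 1.3224.
So θ_B = arctan 1.3224 = 52.90°.

θ_B ≈ 52.90°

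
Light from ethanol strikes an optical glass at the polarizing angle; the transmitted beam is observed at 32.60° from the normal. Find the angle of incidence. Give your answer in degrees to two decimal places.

θ_B ≈ 57.40°

Brewster's condition makes the reflected and refracted beams perpendicular: θ_B + θ_t = 90°.
So θ_B = 90° − θ_t = 90° − 32.60° = 57.40°.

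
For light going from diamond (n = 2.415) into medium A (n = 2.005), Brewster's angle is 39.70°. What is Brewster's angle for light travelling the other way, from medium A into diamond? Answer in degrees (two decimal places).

Reversing the direction swaps n₁ and n₂, so tan θ_B' = 1/tan θ_B and θ_B' = 90° − θ_B.
Hence θ_B' = 90° − 39.70° = 50.30°.

θ_B' ≈ 50.30°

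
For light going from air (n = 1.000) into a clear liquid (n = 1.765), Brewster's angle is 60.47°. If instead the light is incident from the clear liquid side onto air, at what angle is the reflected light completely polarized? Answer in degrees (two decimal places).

Reversing the direction swaps n₁ and n₂, so tan θ_B' = 1/tan θ_B and θ_B' = 90° − θ_B.
Hence θ_B' = 90° − 60.47° = 29.53°.

θ_B' ≈ 29.53°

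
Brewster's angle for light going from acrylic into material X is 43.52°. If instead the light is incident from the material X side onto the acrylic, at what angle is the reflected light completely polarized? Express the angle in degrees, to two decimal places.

θ_B' ≈ 46.48°

The two Brewster angles are complementary: θ_B' = 90° − θ_B = 90° − 43.52° = 46.48°.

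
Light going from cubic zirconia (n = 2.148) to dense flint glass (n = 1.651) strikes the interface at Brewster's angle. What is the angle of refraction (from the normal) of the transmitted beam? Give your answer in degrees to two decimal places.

tan θ_B = n₂/n₁ = 1.651/2.148 = 0.7686, so θ_B = 37.55°.
Since θ_B + θ_t = 90° at Brewster incidence, θ_t = 90° − 37.55° = 52.45°.

θ_t ≈ 52.45°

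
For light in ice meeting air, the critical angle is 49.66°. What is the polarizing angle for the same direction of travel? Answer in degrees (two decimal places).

θ_B ≈ 37.32°

At the critical angle sin θ_c = n₂/n₁, giving n₂/n₁ = sin 49.66° = 0.7622.
Then tan θ_B = n₂/n₁ = 0.7622, so θ_B = arctan 0.7622 = 37.32°.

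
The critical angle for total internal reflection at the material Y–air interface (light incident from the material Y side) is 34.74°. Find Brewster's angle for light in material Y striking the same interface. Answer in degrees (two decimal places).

n₂/n₁ = sin θ_c = sin 34.74° = 0.5699.
tan θ_B equals the same ratio, so θ_B = arctan(0.5699) = 29.68°.

θ_B ≈ 29.68°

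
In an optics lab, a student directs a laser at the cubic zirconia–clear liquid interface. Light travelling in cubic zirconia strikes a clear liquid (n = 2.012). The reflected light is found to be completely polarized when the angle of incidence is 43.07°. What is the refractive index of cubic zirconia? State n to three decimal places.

Brewster's law: tan θ_B = n₂/n₁ (light incident in cubic zirconia, refracted into a clear liquid).
n₁ = n₂ / tan θ_B = 2.012 / tan 43.07° = 2.152.

n ≈ 2.152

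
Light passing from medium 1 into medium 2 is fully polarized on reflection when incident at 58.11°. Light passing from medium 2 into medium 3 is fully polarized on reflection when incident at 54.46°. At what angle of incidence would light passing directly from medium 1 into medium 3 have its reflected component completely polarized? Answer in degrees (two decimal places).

n₂/n₁ = tan 58.11° = 1.6072 and n₃/n₂ = tan 54.46° = 1.3999.
So n₃/n₁ = (n₂/n₁)(n₃/n₂) = 1.6072 × 1.3999 = 2.2499.
θ_B(1→3) = arctan(2.2499) = 66.04°.

θ_B ≈ 66.04°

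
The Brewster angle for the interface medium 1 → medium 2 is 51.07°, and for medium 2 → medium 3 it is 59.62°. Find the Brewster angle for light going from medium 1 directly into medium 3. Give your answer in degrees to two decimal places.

θ_B ≈ 64.66°

n₂/n₁ = tan 51.07° = 1.2380 and n₃/n₂ = tan 59.62° = 1.7058.
Multiplying, n₃/n₁ = 1.2380 × 1.7058 = 2.1118, and θ_B(1→3) = arctan 2.1118 = 64.66°.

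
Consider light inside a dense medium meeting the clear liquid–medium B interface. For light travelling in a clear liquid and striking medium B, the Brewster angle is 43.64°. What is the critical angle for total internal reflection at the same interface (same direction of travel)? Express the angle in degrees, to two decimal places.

θ_c ≈ 72.48°

From Brewster, n₂/n₁ = tan θ_B = tan 43.64° = 0.9536.
Then sin θ_c = n₂/n₁ = 0.9536, so θ_c = arcsin 0.9536 = 72.48°.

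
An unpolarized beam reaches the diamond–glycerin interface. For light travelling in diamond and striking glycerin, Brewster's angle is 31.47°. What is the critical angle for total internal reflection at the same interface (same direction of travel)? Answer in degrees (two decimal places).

θ_c ≈ 37.74°

n₂/n₁ = tan 31.47° = 0.6121; the critical angle satisfies sin θ_c = n₂/n₁.
θ_c = arcsin(0.6121) = 37.74°.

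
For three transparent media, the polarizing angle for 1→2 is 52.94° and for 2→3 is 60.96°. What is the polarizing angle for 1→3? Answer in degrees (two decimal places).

θ_B ≈ 67.25°

tan θ_B(1→2) = n₂/n₁ = tan 52.94° = 1.3242.
tan θ_B(2→3) = n₃/n₂ = tan 60.96° = 1.8011.
n₃/n₁ = 2.3849. Then tan θ_B(1→3) = n₃/n₁, so θ_B(1→3) = arctan(2.3849) = 67.25°.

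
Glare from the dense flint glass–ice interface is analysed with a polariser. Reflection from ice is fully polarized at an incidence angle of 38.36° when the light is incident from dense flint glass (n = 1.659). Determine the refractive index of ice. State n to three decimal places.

n ≈ 1.313

At Brewster's angle, tan θ_B = n₂/n₁ with n₁ on the incident side (dense flint glass) and n₂ on the transmitted side (ice).
n₂ = n₁ tan θ_B = 1.659 × tan 38.36° = 1.313.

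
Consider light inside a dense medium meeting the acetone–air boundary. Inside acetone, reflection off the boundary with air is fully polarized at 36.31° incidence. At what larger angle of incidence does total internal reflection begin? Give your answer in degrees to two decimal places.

tan θ_B = n₂/n₁ = tan 36.31° = 0.7348.
Total internal reflection: sin θ_c = n₂/n₁ = 0.7348.
θ_c = arcsin(0.7348) = 47.29°.

θ_c ≈ 47.29°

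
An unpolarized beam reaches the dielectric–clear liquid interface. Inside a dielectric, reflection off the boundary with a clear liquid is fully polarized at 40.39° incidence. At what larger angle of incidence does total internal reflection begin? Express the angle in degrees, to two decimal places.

n₂/n₁ = tan 40.39° = 0.8508; the critical angle satisfies sin θ_c = n₂/n₁.
θ_c = arcsin(0.8508) = 58.30°.

θ_c ≈ 58.30°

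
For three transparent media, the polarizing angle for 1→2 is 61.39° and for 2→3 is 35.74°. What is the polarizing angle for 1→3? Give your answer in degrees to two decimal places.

θ_B ≈ 52.84°

Each Brewster angle gives a ratio: n₂/n₁ = tan 61.39° = 1.8334, n₃/n₂ = tan 35.74° = 0.7196.
So n₃/n₁ = (n₂/n₁)(n₃/n₂) = 1.8334 × 0.7196 = 1.3194.
θ_B(1→3) = arctan(1.3194) = 52.84°.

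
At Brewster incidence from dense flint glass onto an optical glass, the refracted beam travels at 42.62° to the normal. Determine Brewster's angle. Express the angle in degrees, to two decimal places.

Brewster's condition makes the reflected and refracted beams perpendicular: θ_B + θ_t = 90°.
θ_B = 90° − 42.62° = 47.38°.

θ_B ≈ 47.38°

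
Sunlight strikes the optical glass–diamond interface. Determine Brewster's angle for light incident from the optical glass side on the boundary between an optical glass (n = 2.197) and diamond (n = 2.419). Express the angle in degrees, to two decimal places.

At Brewster's angle the reflected and refracted rays are perpendicular, which with Snell's law gives tan θ_B = n₂/n₁.
Brewster's condition: tan θ_B = n₂/n₁ = 2.419/2.197 = 1.1010.
θ_B = arctan(1.1010) = 47.75°.

θ_B ≈ 47.75°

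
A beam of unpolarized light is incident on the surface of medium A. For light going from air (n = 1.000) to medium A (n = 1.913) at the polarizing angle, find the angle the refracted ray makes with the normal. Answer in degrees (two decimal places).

tan θ_B = n₂/n₁ = 1.913/1.000 = 1.9130, so θ_B = 62.40°.
Since θ_B + θ_t = 90° at Brewster incidence, θ_t = 90° − 62.40° = 27.60°.

θ_t ≈ 27.60°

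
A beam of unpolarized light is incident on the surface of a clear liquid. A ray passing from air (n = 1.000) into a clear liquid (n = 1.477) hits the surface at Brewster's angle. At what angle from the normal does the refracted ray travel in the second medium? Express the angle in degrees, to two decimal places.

θ_t ≈ 34.10°

tan θ_B = n₂/n₁ = 1.477/1.000 = 1.4770, so θ_B = 55.90°.
The refracted ray is perpendicular to the reflected ray, so θ_t = 90° − θ_B = 34.10°.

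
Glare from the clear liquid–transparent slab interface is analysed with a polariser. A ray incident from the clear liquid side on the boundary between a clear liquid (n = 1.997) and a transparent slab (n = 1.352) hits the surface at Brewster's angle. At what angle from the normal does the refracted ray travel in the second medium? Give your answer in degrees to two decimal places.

θ_t ≈ 55.90°

θ_B = arctan(n₂/n₁) = arctan(1.352/1.997) = 34.10°.
At Brewster's angle the reflected and refracted rays are perpendicular, so θ_t = 90° − θ_B = 90° − 34.10° = 55.90°.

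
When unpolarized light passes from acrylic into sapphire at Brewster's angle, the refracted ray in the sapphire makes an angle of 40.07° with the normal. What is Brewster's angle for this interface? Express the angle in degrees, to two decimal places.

Since the reflected and refracted rays are at right angles at the polarizing angle, θ_B + θ_t = 90°.
So θ_B = 90° − θ_t = 90° − 40.07° = 49.93°.

θ_B ≈ 49.93°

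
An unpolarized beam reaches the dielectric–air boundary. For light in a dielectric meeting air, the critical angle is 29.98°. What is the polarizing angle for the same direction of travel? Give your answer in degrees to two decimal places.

At the critical angle sin θ_c = n₂/n₁, giving n₂/n₁ = sin 29.98° = 0.4997.
Then tan θ_B = n₂/n₁ = 0.4997, so θ_B = arctan 0.4997 = 26.55°.

θ_B ≈ 26.55°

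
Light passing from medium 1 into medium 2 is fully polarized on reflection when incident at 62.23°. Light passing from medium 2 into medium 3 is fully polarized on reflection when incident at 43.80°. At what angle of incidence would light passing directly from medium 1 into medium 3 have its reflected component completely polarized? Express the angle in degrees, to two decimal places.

θ_B ≈ 61.23°

n₂/n₁ = tan 62.23° = 1.8991 and n₃/n₂ = tan 43.80° = 0.9590.
n₃/n₁ = 1.8212. Then tan θ_B(1→3) = n₃/n₁, so θ_B(1→3) = arctan(1.8212) = 61.23°.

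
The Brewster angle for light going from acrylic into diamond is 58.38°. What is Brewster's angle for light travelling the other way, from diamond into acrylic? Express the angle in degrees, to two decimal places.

Reversing the direction swaps n₁ and n₂, so tan θ_B' = 1/tan θ_B and θ_B' = 90° − θ_B.
Hence θ_B' = 90° − 58.38° = 31.62°.

θ_B' ≈ 31.62°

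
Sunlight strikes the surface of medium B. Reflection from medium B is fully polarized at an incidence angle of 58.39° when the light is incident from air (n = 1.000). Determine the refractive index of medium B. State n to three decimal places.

Brewster's law: tan θ_B = n₂/n₁ (light incident in air, refracted into medium B).
n₂ = n₁ tan θ_B = 1.000 × tan 58.39° = 1.625.

n ≈ 1.625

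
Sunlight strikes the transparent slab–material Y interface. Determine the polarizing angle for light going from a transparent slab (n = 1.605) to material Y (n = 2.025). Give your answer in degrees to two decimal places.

θ_B ≈ 51.60°

Here n₂/n₁ = 2.025/1.605 = 1.2617, and Brewster's law gives tan θ_B = n₂/n₁.
So θ_B = arctan 1.2617 = 51.60°.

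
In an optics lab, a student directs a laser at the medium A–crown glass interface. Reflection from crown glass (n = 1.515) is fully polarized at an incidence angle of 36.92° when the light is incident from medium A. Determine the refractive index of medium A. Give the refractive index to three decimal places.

Full polarization of the reflected beam means tan θ_B = n₂/n₁, where n₁ is the incident medium (medium A).
n₁ = n₂ / tan θ_B = 1.515 / tan 36.92° = 2.016.

n ≈ 2.016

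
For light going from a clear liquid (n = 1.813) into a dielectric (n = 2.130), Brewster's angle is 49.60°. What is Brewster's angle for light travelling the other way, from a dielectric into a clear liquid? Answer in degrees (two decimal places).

tan θ_B' = n₁/n₂ = 1/tan θ_B, so θ_B' = 90° − θ_B.
θ_B' = 90° − 49.60° = 40.40°.

θ_B' ≈ 40.40°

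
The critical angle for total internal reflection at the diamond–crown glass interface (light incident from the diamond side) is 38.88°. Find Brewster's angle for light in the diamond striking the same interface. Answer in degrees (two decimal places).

n₂/n₁ = sin θ_c = sin 38.88° = 0.6277.
tan θ_B equals the same ratio, so θ_B = arctan(0.6277) = 32.12°.

θ_B ≈ 32.12°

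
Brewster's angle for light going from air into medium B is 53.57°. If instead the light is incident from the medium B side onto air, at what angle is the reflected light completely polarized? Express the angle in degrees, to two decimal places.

tan θ_B' = n₁/n₂ = 1/tan θ_B, so θ_B' = 90° − θ_B.
θ_B' = 90° − 53.57° = 36.43°.

θ_B' ≈ 36.43°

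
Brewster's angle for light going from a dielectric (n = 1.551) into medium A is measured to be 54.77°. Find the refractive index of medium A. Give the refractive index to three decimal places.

n ≈ 2.196

At Brewster's angle, tan θ_B = n₂/n₁ with n₁ on the incident side (a dielectric) and n₂ on the transmitted side (medium A).
n₂ = n₁ tan θ_B = 1.551 × tan 54.77° = 2.196.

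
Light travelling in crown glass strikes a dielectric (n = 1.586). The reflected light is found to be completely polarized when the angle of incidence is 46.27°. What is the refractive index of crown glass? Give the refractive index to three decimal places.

n ≈ 1.517

Brewster's law: tan θ_B = n₂/n₁ (light incident in crown glass, refracted into a dielectric).
n₁ = n₂ / tan θ_B = 1.586 / tan 46.27° = 1.517.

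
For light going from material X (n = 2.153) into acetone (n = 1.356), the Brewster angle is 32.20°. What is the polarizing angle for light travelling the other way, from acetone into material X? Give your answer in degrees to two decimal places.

tan θ_B' = n₁/n₂ = 1/tan θ_B, so θ_B' = 90° − θ_B.
θ_B' = 90° − 32.20° = 57.80°.

θ_B' ≈ 57.80°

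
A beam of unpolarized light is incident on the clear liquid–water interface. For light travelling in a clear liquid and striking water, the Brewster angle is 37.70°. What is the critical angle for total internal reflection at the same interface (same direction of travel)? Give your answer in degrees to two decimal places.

From Brewster, n₂/n₁ = tan θ_B = tan 37.70° = 0.7729.
Then sin θ_c = n₂/n₁ = 0.7729, so θ_c = arcsin 0.7729 = 50.61°.

θ_c ≈ 50.61°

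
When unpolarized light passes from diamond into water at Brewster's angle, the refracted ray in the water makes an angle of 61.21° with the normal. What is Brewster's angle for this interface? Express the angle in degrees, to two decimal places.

Since the reflected and refracted rays are at right angles at the polarizing angle, θ_B + θ_t = 90°.
So θ_B = 90° − θ_t = 90° − 61.21° = 28.79°.

θ_B ≈ 28.79°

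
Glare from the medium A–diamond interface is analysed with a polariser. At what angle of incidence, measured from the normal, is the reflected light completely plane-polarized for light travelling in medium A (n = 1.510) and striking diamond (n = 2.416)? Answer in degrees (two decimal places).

The reflected p-component vanishes when tan θ_B = n₂/n₁.
tan θ_B = n₂/n₁ = 2.416/1.510 = 1.6000.
θ_B = arctan(1.6000) = 57.99°.

θ_B ≈ 57.99°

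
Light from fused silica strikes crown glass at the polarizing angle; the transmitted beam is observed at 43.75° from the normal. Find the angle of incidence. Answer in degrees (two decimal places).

θ_B ≈ 46.25°

Brewster's condition makes the reflected and refracted beams perpendicular: θ_B + θ_t = 90°.
So θ_B = 90° − θ_t = 90° − 43.75° = 46.25°.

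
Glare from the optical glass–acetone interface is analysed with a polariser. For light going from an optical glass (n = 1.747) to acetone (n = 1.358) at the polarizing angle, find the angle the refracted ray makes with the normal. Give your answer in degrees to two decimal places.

θ_t ≈ 52.14°

First find Brewster's angle: tan θ_B = 1.358/1.747 = 0.7773, giving θ_B = 37.86°.
The refracted ray is perpendicular to the reflected ray, so θ_t = 90° − θ_B = 52.14°.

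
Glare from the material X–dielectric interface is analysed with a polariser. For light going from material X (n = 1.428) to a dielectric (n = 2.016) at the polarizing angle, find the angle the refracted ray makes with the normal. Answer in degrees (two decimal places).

First find Brewster's angle: tan θ_B = 2.016/1.428 = 1.4118, giving θ_B = 54.69°.
Since θ_B + θ_t = 90° at Brewster incidence, θ_t = 90° − 54.69° = 35.31°.

θ_t ≈ 35.31°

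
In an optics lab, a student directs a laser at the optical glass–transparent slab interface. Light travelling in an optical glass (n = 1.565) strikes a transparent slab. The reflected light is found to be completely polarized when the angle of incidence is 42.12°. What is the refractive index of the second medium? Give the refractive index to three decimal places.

Brewster's law: tan θ_B = n₂/n₁ (light incident in an optical glass, refracted into a transparent slab).
n₂ = n₁ tan θ_B = 1.565 × tan 42.12° = 1.415.

n ≈ 1.415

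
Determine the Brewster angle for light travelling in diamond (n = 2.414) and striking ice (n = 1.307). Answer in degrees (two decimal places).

Here n₂/n₁ = 1.307/2.414 = 0.5414, and Brewster's law gives tan θ_B = n₂/n₁. Taking the arctangent, θ_B = 28.43°.

θ_B ≈ 28.43°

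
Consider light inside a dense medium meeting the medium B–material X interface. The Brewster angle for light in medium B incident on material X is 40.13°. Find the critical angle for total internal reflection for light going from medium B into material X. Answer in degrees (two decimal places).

From Brewster, n₂/n₁ = tan θ_B = tan 40.13° = 0.8430.
Then sin θ_c = n₂/n₁ = 0.8430, so θ_c = arcsin 0.8430 = 57.46°.

θ_c ≈ 57.46°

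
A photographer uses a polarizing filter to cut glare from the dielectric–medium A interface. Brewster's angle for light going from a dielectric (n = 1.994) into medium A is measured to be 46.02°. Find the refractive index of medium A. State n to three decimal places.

n ≈ 2.066

At Brewster's angle, tan θ_B = n₂/n₁ with n₁ on the incident side (a dielectric) and n₂ on the transmitted side (medium A).
n₂ = n₁ tan θ_B = 1.994 × tan 46.02° = 2.066.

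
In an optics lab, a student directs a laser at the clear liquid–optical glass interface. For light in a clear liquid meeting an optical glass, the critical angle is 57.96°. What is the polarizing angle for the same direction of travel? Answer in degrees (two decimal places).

θ_B ≈ 40.29°

sin θ_c = n₂/n₁, so n₂/n₁ = sin 57.96° = 0.8477.
Brewster: tan θ_B = n₂/n₁ = 0.8477.
θ_B = arctan(0.8477) = 40.29°.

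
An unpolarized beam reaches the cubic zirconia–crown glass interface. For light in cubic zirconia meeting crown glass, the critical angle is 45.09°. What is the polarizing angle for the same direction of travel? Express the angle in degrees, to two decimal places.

θ_B ≈ 35.31°

sin θ_c = n₂/n₁, so n₂/n₁ = sin 45.09° = 0.7082.
Brewster: tan θ_B = n₂/n₁ = 0.7082.
θ_B = arctan(0.7082) = 35.31°.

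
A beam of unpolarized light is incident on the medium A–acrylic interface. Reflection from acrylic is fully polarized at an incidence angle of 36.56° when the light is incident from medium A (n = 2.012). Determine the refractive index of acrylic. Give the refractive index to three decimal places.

n ≈ 1.492

At Brewster's angle, tan θ_B = n₂/n₁ with n₁ on the incident side (medium A) and n₂ on the transmitted side (acrylic).
n₂ = n₁ tan θ_B = 2.012 × tan 36.56° = 1.492.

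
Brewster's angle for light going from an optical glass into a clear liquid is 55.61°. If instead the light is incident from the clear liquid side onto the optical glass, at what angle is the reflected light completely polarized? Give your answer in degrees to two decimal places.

The two Brewster angles are complementary: θ_B' = 90° − θ_B = 90° − 55.61° = 34.39°.

θ_B' ≈ 34.39°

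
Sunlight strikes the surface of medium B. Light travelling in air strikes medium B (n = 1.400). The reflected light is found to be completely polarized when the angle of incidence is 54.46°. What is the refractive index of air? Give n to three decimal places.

Brewster's law: tan θ_B = n₂/n₁ (light incident in air, refracted into medium B).
n₁ = n₂ / tan θ_B = 1.400 / tan 54.46° = 1.000.

n ≈ 1.000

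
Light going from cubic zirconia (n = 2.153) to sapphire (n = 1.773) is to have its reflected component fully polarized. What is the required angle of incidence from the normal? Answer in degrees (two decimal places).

Here n₂/n₁ = 1.773/2.153 = 0.8235, and Brewster's law gives tan θ_B = n₂/n₁. Taking the arctangent, θ_B = 39.47°.

θ_B ≈ 39.47°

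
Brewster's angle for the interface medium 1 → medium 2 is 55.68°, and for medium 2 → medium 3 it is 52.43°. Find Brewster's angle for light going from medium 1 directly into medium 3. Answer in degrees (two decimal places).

n₂/n₁ = tan 55.68° = 1.4648 and n₃/n₂ = tan 52.43° = 1.2999.
So n₃/n₁ = (n₂/n₁)(n₃/n₂) = 1.4648 × 1.2999 = 1.9042.
θ_B(1→3) = arctan(1.9042) = 62.29°.

θ_B ≈ 62.29°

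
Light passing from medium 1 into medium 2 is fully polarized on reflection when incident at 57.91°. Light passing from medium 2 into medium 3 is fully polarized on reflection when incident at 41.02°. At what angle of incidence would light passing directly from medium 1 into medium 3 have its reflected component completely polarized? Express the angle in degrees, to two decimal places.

Each Brewster angle gives a ratio: n₂/n₁ = tan 57.91° = 1.5948, n₃/n₂ = tan 41.02° = 0.8699.
n₃/n₁ = 1.3873. Then tan θ_B(1→3) = n₃/n₁, so θ_B(1→3) = arctan(1.3873) = 54.21°.

θ_B ≈ 54.21°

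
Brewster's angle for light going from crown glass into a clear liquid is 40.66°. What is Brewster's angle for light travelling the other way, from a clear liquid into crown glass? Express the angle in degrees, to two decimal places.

θ_B' ≈ 49.34°

Reversing the direction swaps n₁ and n₂, so tan θ_B' = 1/tan θ_B and θ_B' = 90° − θ_B.
Hence θ_B' = 90° − 40.66° = 49.34°.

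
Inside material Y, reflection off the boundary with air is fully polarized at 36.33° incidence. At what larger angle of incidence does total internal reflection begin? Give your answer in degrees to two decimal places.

n₂/n₁ = tan 36.33° = 0.7354; the critical angle satisfies sin θ_c = n₂/n₁.
θ_c = arcsin(0.7354) = 47.34°.

θ_c ≈ 47.34°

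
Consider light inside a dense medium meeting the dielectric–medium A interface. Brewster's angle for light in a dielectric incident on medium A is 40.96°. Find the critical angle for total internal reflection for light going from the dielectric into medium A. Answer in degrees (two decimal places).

θ_c ≈ 60.23°

n₂/n₁ = tan 40.96° = 0.8681; the critical angle satisfies sin θ_c = n₂/n₁.
θ_c = arcsin(0.8681) = 60.23°.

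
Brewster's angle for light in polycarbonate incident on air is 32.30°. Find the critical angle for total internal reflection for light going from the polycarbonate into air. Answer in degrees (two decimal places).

tan θ_B = n₂/n₁ = tan 32.30° = 0.6322.
Total internal reflection: sin θ_c = n₂/n₁ = 0.6322.
θ_c = arcsin(0.6322) = 39.21°.

θ_c ≈ 39.21°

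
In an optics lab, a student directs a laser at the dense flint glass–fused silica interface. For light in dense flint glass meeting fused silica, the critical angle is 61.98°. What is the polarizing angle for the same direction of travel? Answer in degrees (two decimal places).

θ_B ≈ 41.44°

sin θ_c = n₂/n₁, so n₂/n₁ = sin 61.98° = 0.8828.
Brewster: tan θ_B = n₂/n₁ = 0.8828.
θ_B = arctan(0.8828) = 41.44°.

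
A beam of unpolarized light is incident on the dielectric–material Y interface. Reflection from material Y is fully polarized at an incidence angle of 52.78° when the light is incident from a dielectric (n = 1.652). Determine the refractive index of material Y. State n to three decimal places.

Brewster's law: tan θ_B = n₂/n₁ (light incident in a dielectric, refracted into material Y).
n₂ = n₁ tan θ_B = 1.652 × tan 52.78° = 2.175.

n ≈ 2.175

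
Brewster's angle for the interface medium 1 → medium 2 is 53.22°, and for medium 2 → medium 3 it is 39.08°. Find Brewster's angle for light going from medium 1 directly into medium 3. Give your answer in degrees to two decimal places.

n₂/n₁ = tan 53.22° = 1.3377 and n₃/n₂ = tan 39.08° = 0.8121.
Multiplying, n₃/n₁ = 1.3377 × 0.8121 = 1.0863, and θ_B(1→3) = arctan 1.0863 = 47.37°.

θ_B ≈ 47.37°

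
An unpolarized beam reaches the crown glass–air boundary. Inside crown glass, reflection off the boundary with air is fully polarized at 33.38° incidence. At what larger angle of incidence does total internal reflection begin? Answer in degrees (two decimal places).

θ_c ≈ 41.21°

n₂/n₁ = tan 33.38° = 0.6589; the critical angle satisfies sin θ_c = n₂/n₁.
θ_c = arcsin(0.6589) = 41.21°.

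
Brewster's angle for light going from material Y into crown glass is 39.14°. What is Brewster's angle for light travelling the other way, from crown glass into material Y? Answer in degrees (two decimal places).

θ_B' ≈ 50.86°

Reversing the direction swaps n₁ and n₂, so tan θ_B' = 1/tan θ_B and θ_B' = 90° − θ_B.
Hence θ_B' = 90° − 39.14° = 50.86°.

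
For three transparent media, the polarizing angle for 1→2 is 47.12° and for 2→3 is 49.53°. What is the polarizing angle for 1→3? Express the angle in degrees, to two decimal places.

θ_B ≈ 51.61°

n₂/n₁ = tan 47.12° = 1.0769 and n₃/n₂ = tan 49.53° = 1.1721.
So n₃/n₁ = (n₂/n₁)(n₃/n₂) = 1.0769 × 1.1721 = 1.2622.
θ_B(1→3) = arctan(1.2622) = 51.61°.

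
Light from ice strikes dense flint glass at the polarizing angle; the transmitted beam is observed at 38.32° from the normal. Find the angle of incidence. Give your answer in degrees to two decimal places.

θ_B ≈ 51.68°

Brewster's condition makes the reflected and refracted beams perpendicular: θ_B + θ_t = 90°.
So θ_B = 90° − θ_t = 90° − 38.32° = 51.68°.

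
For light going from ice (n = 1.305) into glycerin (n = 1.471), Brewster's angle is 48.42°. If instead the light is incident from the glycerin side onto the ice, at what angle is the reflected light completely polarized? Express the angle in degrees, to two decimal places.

Reversing the direction swaps n₁ and n₂, so tan θ_B' = 1/tan θ_B and θ_B' = 90° − θ_B.
Hence θ_B' = 90° − 48.42° = 41.58°.

θ_B' ≈ 41.58°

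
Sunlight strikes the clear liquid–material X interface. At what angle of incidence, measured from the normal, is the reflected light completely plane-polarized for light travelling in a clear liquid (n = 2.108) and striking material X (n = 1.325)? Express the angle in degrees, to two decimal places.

θ_B ≈ 32.15°

At Brewster's angle the reflected and refracted rays are perpendicular, which with Snell's law gives tan θ_B = n₂/n₁.
Brewster's condition: tan θ_B = n₂/n₁ = 1.325/2.108 = 0.6286.
So θ_B = arctan 0.6286 = 32.15°.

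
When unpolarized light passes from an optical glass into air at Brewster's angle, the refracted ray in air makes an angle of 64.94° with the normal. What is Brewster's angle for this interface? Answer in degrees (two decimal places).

Since the reflected and refracted rays are at right angles at the polarizing angle, θ_B + θ_t = 90°.
θ_B = 90° − 64.94° = 25.06°.

θ_B ≈ 25.06°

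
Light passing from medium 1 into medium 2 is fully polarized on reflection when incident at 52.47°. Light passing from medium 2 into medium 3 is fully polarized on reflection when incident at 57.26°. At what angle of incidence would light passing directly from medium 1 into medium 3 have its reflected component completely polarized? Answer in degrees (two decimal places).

θ_B ≈ 63.71°

tan θ_B(1→2) = n₂/n₁ = tan 52.47° = 1.3018.
tan θ_B(2→3) = n₃/n₂ = tan 57.26° = 1.5553.
n₃/n₁ = 2.0247. Then tan θ_B(1→3) = n₃/n₁, so θ_B(1→3) = arctan(2.0247) = 63.71°.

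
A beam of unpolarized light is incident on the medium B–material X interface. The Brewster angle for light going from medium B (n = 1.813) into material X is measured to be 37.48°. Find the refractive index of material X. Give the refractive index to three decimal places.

n ≈ 1.390

Full polarization of the reflected beam means tan θ_B = n₂/n₁, where n₁ is the incident medium (medium B).
n₂ = n₁ tan θ_B = 1.813 × tan 37.48° = 1.390.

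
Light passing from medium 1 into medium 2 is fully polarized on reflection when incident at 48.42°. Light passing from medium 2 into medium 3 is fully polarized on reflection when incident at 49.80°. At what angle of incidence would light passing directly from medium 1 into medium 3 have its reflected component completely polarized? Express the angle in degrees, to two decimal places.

n₂/n₁ = tan 48.42° = 1.1271 and n₃/n₂ = tan 49.80° = 1.1833.
n₃/n₁ = 1.3338. Then tan θ_B(1→3) = n₃/n₁, so θ_B(1→3) = arctan(1.3338) = 53.14°.

θ_B ≈ 53.14°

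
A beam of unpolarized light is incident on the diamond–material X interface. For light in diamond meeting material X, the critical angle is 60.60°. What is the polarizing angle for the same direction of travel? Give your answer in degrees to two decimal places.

At the critical angle sin θ_c = n₂/n₁, giving n₂/n₁ = sin 60.60° = 0.8712.
Then tan θ_B = n₂/n₁ = 0.8712, so θ_B = arctan 0.8712 = 41.06°.

θ_B ≈ 41.06°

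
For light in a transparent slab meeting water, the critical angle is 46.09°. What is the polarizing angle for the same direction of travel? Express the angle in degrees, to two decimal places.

θ_B ≈ 35.77°

n₂/n₁ = sin θ_c = sin 46.09° = 0.7204.
tan θ_B equals the same ratio, so θ_B = arctan(0.7204) = 35.77°.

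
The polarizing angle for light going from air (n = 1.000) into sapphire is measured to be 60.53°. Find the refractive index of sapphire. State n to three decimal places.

n ≈ 1.770

At the polarizing angle, tan θ_B = n₂/n₁ with n₁ on the incident side (air) and n₂ on the transmitted side (sapphire).
n₂ = n₁ tan θ_B = 1.000 × tan 60.53° = 1.770.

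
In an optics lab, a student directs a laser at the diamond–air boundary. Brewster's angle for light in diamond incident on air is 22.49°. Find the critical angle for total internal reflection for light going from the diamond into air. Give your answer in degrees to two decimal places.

From Brewster, n₂/n₁ = tan θ_B = tan 22.49° = 0.4140.
Then sin θ_c = n₂/n₁ = 0.4140, so θ_c = arcsin 0.4140 = 24.46°.

θ_c ≈ 24.46°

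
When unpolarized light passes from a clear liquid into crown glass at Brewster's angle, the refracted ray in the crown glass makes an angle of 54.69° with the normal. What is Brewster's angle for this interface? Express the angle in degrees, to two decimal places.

θ_B ≈ 35.31°

Since the reflected and refracted rays are at right angles at the polarizing angle, θ_B + θ_t = 90°.
So θ_B = 90° − θ_t = 90° − 54.69° = 35.31°.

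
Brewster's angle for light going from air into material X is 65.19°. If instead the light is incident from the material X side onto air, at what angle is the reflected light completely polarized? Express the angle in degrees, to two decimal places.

Reversing the direction swaps n₁ and n₂, so tan θ_B' = 1/tan θ_B and θ_B' = 90° − θ_B.
Hence θ_B' = 90° − 65.19° = 24.81°.

θ_B' ≈ 24.81°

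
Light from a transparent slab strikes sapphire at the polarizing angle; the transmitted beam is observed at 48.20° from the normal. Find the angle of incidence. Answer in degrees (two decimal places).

θ_B ≈ 41.80°

Since the reflected and refracted rays are at right angles at the polarizing angle, θ_B + θ_t = 90°.
θ_B = 90° − 48.20° = 41.80°.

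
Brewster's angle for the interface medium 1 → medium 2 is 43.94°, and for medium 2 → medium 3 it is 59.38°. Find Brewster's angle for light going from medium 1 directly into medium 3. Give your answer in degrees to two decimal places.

θ_B ≈ 58.44°

n₂/n₁ = tan 43.94° = 0.9637 and n₃/n₂ = tan 59.38° = 1.6896.
Multiplying, n₃/n₁ = 0.9637 × 1.6896 = 1.6282, and θ_B(1→3) = arctan 1.6282 = 58.44°.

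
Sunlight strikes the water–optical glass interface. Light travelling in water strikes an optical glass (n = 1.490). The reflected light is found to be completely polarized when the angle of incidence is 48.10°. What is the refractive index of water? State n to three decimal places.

n ≈ 1.337

Brewster's law: tan θ_B = n₂/n₁ (light incident in water, refracted into an optical glass).
n₁ = n₂ / tan θ_B = 1.490 / tan 48.10° = 1.337.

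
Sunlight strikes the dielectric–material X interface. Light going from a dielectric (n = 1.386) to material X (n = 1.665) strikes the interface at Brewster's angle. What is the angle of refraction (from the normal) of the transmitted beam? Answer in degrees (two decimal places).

θ_t ≈ 39.78°

θ_B = arctan(n₂/n₁) = arctan(1.665/1.386) = 50.22°.
The refracted ray is perpendicular to the reflected ray, so θ_t = 90° − θ_B = 39.78°.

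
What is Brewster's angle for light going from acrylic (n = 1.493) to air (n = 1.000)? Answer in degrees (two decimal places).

Brewster's condition: tan θ_B = n₂/n₁ = 1.000/1.493 = 0.6698.
So θ_B = arctan 0.6698 = 33.81°.

θ_B ≈ 33.81°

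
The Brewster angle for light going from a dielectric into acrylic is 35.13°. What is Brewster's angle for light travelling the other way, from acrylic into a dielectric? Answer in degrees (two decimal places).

tan θ_B' = n₁/n₂ = 1/tan θ_B, so θ_B' = 90° − θ_B.
θ_B' = 90° − 35.13° = 54.87°.

θ_B' ≈ 54.87°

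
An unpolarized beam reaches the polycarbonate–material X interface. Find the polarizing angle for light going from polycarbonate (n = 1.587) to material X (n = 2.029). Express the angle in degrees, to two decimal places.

θ_B ≈ 51.97°

tan θ_B = n₂/n₁ = 2.029/1.587 = 1.2785.
So θ_B = arctan 1.2785 = 51.97°.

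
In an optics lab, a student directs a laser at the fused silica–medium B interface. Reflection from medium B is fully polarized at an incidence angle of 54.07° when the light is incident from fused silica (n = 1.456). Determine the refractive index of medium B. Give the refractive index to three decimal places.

At Brewster's angle, tan θ_B = n₂/n₁ with n₁ on the incident side (fused silica) and n₂ on the transmitted side (medium B).
n₂ = n₁ tan θ_B = 1.456 × tan 54.07° = 2.009.

n ≈ 2.009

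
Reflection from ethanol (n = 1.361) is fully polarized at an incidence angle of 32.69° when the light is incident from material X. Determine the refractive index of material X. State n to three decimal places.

n ≈ 2.121

Full polarization of the reflected beam means tan θ_B = n₂/n₁, where n₁ is the incident medium (material X).
n₁ = n₂ / tan θ_B = 1.361 / tan 32.69° = 2.121.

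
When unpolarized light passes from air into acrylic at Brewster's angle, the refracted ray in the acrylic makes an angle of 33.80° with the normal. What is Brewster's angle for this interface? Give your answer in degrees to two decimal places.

θ_B ≈ 56.20°

At Brewster's angle the reflected and refracted rays are perpendicular, so θ_B + θ_t = 90°.
So θ_B = 90° − θ_t = 90° − 33.80° = 56.20°.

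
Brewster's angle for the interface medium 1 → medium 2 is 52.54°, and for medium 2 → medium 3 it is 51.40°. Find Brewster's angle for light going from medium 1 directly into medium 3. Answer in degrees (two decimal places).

tan θ_B(1→2) = n₂/n₁ = tan 52.54° = 1.3051.
tan θ_B(2→3) = n₃/n₂ = tan 51.40° = 1.2527.
Multiplying, n₃/n₁ = 1.3051 × 1.2527 = 1.6349, and θ_B(1→3) = arctan 1.6349 = 58.55°.

θ_B ≈ 58.55°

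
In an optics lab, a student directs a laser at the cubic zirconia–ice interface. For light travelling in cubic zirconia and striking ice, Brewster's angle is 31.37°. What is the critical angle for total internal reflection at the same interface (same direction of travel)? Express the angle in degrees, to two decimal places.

n₂/n₁ = tan 31.37° = 0.6097; the critical angle satisfies sin θ_c = n₂/n₁.
θ_c = arcsin(0.6097) = 37.57°.

θ_c ≈ 37.57°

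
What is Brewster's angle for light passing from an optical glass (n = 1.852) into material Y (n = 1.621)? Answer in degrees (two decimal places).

tan θ_B = n₂/n₁ = 1.621/1.852 = 0.8753.
θ_B = arctan(0.8753) = 41.19°.

θ_B ≈ 41.19°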